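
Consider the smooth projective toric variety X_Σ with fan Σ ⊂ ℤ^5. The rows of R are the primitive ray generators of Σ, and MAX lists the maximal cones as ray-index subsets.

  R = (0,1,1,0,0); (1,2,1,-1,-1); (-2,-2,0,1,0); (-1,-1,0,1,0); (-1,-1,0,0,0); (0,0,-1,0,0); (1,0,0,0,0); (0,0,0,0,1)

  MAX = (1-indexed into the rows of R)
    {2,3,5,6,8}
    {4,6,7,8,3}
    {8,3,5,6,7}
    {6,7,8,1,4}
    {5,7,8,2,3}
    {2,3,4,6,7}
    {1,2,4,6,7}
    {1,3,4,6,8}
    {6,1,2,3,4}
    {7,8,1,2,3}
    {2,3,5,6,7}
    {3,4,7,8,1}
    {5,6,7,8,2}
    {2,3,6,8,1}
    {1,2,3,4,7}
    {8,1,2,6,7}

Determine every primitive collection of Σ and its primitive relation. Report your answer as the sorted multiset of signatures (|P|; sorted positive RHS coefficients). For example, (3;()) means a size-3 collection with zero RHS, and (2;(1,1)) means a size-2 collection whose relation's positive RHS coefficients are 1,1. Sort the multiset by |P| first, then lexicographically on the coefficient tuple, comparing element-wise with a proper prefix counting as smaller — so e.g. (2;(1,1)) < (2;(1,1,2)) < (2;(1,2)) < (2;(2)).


Σ has 5 primitive collections:

  P={4,5}:  v_{4} + v_{5} = v_{3}  so sig = (2;(1))
  P={1,5}:  v_{1} + v_{5} = v_{2} + v_{3} + v_{8}  so sig = (2;(1,1,1))
  P={2,4,8}:  v_{2} + v_{4} + v_{8} = v_{1}  so sig = (3;(1))
  P={1,3,6,7}:  v_{1} + v_{3} + v_{6} + v_{7} = v_{4}  so sig = (4;(1))
  P={2,3,6,7,8}:  v_{2} + v_{3} + v_{6} + v_{7} + v_{8} = 0  so sig = (5;())

Sorted signature multiset PRS(X):
[(2;(1)), (2;(1,1,1)), (3;(1)), (4;(1)), (5;())]


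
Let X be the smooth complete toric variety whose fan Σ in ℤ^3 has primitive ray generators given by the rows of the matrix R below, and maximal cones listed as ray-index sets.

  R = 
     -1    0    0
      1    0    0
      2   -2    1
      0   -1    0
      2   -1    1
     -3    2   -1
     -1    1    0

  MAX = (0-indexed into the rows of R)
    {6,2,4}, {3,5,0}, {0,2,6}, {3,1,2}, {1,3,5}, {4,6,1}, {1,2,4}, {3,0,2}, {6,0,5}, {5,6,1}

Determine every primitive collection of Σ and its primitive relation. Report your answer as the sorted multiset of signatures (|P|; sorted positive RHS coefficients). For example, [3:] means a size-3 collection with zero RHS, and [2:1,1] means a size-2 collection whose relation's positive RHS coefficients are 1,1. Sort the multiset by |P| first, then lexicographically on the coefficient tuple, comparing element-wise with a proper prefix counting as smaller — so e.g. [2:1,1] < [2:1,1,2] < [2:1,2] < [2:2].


The 7 primitive collections of Σ (r=7, n=3):

  P = {0,1}:  v_{0} + v_{1} = 0  ⟹  sig = [2:]
  P = {2,5}:  v_{2} + v_{5} = v_{0}  ⟹  sig = [2:1]
  P = {3,4}:  v_{3} + v_{4} = v_{2}  ⟹  sig = [2:1]
  P = {3,6}:  v_{3} + v_{6} = v_{0}  ⟹  sig = [2:1]
  P = {4,5}:  v_{4} + v_{5} = v_{6}  ⟹  sig = [2:1]
  P = {0,4}:  v_{0} + v_{4} = v_{2} + v_{6}  ⟹  sig = [2:1,1]
  P = {1,2,6}:  v_{1} + v_{2} + v_{6} = v_{4}  ⟹  sig = [3:1]

Hence PRS(X_Σ) =
    |P|=2: 6 collections, coeffs (), (1), (1), (1), (1), (1,1)
    |P|=3: 1 collection, coeffs (1)


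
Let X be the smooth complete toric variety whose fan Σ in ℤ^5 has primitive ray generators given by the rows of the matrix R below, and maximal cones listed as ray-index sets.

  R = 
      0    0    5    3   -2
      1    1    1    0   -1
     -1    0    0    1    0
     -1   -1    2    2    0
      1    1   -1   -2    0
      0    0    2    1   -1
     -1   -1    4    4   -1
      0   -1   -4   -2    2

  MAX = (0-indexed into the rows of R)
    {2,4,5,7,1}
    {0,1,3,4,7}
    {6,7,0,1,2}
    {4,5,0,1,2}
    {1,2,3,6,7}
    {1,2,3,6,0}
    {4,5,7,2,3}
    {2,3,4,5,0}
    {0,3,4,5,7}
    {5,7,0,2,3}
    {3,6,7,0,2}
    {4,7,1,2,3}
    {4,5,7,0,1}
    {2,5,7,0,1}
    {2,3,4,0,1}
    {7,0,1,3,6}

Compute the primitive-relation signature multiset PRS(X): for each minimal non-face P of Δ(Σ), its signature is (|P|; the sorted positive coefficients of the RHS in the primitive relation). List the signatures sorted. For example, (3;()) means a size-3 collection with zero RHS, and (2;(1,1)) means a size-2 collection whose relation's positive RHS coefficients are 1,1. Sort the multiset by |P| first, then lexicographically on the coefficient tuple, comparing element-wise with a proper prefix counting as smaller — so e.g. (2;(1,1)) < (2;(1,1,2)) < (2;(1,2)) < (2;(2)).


Σ has 5 primitive collections:

  {4,6}:  v_{4} + v_{6} = v_{1} + v_{3}  →  sig = (2;(1,1))
  {5,6}:  v_{5} + v_{6} = 2·v_{0} + v_{2} + v_{7}  →  sig = (2;(1,1,2))
  {1,3,5}:  v_{1} + v_{3} + v_{5} = v_{0}  →  sig = (3;(1))
  {0,2,4,7}:  v_{0} + v_{2} + v_{4} + v_{7} = 0  →  sig = (4;())
  {0,1,2,3,7}:  v_{0} + v_{1} + v_{2} + v_{3} + v_{7} = v_{6}  →  sig = (5;(1))

so the primitive-relation signature multiset is
[(2;(1,1)), (2;(1,1,2)), (3;(1)), (4;()), (5;(1))]


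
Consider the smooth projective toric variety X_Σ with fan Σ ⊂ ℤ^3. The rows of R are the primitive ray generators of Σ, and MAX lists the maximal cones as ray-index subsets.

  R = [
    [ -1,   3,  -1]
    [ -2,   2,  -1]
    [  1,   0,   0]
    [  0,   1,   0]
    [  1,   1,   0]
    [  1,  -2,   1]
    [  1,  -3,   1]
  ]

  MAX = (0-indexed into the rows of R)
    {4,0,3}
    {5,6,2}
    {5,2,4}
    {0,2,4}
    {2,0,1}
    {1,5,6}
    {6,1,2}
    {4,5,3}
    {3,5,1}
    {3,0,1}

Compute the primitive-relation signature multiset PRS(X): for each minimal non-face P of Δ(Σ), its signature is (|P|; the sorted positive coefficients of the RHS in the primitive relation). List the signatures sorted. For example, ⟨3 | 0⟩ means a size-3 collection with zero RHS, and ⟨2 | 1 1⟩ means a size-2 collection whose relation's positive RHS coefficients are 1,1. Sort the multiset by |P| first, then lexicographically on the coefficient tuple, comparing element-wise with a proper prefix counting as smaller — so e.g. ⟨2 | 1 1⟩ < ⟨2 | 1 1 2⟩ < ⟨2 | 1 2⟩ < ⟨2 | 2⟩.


Primitive collections (7):

  P={0,6}:  v_{0} + v_{6} = 0  ⟹  sig = ⟨2 | 0⟩
  P={0,5}:  v_{0} + v_{5} = v_{3}  ⟹  sig = ⟨2 | 1⟩
  P={1,4}:  v_{1} + v_{4} = v_{0}  ⟹  sig = ⟨2 | 1⟩
  P={2,3}:  v_{2} + v_{3} = v_{4}  ⟹  sig = ⟨2 | 1⟩
  P={3,6}:  v_{3} + v_{6} = v_{5}  ⟹  sig = ⟨2 | 1⟩
  P={4,6}:  v_{4} + v_{6} = v_{2} + v_{5}  ⟹  sig = ⟨2 | 1 1⟩
  P={1,2,5}:  v_{1} + v_{2} + v_{5} = 0  ⟹  sig = ⟨3 | 0⟩

Signatures (|P|; sorted positive RHS coefficients), sorted:
    ⟨2 | 0⟩
    ⟨2 | 1⟩
    ⟨2 | 1⟩
    ⟨2 | 1⟩
    ⟨2 | 1⟩
    ⟨2 | 1 1⟩
    ⟨3 | 0⟩


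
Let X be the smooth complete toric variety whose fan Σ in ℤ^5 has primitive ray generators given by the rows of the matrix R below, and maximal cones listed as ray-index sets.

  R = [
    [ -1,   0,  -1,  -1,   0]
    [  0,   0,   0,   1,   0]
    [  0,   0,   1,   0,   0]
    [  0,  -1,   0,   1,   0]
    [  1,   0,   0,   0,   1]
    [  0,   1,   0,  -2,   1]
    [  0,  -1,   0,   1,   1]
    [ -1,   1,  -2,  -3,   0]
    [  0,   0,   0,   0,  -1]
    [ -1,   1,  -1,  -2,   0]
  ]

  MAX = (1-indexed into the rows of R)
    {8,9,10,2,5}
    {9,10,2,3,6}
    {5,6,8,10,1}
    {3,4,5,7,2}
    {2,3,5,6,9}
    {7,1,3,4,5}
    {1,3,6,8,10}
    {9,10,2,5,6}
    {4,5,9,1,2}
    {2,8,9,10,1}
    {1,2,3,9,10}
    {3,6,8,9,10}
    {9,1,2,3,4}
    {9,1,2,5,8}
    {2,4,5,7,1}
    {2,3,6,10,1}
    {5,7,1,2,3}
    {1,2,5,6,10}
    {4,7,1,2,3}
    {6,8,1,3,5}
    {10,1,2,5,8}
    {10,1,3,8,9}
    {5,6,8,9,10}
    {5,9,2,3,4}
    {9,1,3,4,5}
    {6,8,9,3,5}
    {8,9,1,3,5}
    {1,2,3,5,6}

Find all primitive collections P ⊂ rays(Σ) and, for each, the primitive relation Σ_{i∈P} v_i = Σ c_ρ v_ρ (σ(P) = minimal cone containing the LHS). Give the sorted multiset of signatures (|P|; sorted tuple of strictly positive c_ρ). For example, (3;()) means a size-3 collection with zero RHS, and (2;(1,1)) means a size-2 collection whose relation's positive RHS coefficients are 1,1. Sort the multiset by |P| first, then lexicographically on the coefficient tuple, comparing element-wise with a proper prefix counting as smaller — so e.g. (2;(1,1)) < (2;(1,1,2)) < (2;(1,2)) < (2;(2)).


|primitive collections| = 14. Relations:

  P={4,10}:  v_{4} + v_{10} = v_{1}  ⇒ sig = (2;(1))
  P={7,9}:  v_{7} + v_{9} = v_{4}  ⇒ sig = (2;(1))
  P={4,6}:  v_{4} + v_{6} = v_{1} + v_{3} + v_{5}  ⇒ sig = (2;(1,1,1))
  P={7,10}:  v_{7} + v_{10} = 2·v_{1} + v_{2} + v_{3} + v_{5}  ⇒ sig = (2;(1,1,1,2))
  P={4,8}:  v_{4} + v_{8} = 2·v_{1} + v_{5} + v_{9}  ⇒ sig = (2;(1,1,2))
  P={7,8}:  v_{7} + v_{8} = 2·v_{1} + v_{5}  ⇒ sig = (2;(1,2))
  P={6,7}:  v_{6} + v_{7} = 2·v_{1} + v_{2} + 2·v_{3} + 2·v_{5}  ⇒ sig = (2;(1,2,2,2))
  P={2,3,8}:  v_{2} + v_{3} + v_{8} = v_{10}  ⇒ sig = (3;(1))
  P={3,5,10}:  v_{3} + v_{5} + v_{10} = v_{6}  ⇒ sig = (3;(1))
  P={1,6,9}:  v_{1} + v_{6} + v_{9} = v_{3} + v_{8}  ⇒ sig = (3;(1,1))
  P={2,6,8}:  v_{2} + v_{6} + v_{8} = v_{5} + 2·v_{10}  ⇒ sig = (3;(1,2))
  P={1,5,9,10}:  v_{1} + v_{5} + v_{9} + v_{10} = v_{8}  ⇒ sig = (4;(1))
  P={1,2,3,5,9}:  v_{1} + v_{2} + v_{3} + v_{5} + v_{9} = 0  ⇒ sig = (5;())
  P={1,2,3,4,5}:  v_{1} + v_{2} + v_{3} + v_{4} + v_{5} = v_{7}  ⇒ sig = (5;(1))

Signatures (|P|; sorted positive RHS coefficients), sorted:
[(2;(1)), (2;(1)), (2;(1,1,1)), (2;(1,1,1,2)), (2;(1,1,2)), (2;(1,2)), (2;(1,2,2,2)), (3;(1)), (3;(1)), (3;(1,1)), (3;(1,2)), (4;(1)), (5;()), (5;(1))]


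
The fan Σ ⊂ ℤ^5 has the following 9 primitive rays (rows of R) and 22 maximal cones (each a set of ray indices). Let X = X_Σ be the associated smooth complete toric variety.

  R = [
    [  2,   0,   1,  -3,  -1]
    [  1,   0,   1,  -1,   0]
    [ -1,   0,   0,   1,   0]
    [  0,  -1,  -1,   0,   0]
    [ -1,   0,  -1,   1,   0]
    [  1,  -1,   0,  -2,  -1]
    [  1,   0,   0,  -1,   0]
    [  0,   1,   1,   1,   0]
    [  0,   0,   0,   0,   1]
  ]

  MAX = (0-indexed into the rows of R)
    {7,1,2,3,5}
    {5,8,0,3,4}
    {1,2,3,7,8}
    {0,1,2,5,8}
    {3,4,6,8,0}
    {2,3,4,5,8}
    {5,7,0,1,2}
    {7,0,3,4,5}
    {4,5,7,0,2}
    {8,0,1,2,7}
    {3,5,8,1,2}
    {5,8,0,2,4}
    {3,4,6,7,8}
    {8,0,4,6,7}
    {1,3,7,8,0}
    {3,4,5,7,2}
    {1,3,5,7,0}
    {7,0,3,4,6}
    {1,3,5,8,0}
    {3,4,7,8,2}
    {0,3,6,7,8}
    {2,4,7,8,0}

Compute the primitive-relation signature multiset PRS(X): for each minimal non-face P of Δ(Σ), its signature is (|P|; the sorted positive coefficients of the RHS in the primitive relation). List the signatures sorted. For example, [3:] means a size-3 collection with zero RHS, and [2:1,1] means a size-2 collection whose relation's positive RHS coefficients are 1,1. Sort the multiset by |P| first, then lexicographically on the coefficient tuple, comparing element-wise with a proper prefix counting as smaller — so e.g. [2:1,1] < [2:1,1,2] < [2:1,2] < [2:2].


Δ(Σ) — 9 vertices, 7 min non-faces:

  • {1,4}:  v_{1} + v_{4} = 0 ; sig = [2:]
  • {2,6}:  v_{2} + v_{6} = 0 ; sig = [2:]
  • {5,6}:  v_{5} + v_{6} = v_{0} + v_{3} ; sig = [2:1,1]
  • {1,6}:  v_{1} + v_{6} = v_{0} + v_{3} + v_{7} + v_{8} ; sig = [2:1,1,1,1]
  • {0,2,3}:  v_{0} + v_{2} + v_{3} = v_{5} ; sig = [3:1]
  • {5,7,8}:  v_{5} + v_{7} + v_{8} = v_{1} ; sig = [3:1]
  • {0,3,4,7,8}:  v_{0} + v_{3} + v_{4} + v_{7} + v_{8} = v_{6} ; sig = [5:1]

Sorted signature multiset PRS(X):
{ [2:] ×2,  [2:1,1],  [2:1,1,1,1],  [3:1] ×2,  [5:1] }


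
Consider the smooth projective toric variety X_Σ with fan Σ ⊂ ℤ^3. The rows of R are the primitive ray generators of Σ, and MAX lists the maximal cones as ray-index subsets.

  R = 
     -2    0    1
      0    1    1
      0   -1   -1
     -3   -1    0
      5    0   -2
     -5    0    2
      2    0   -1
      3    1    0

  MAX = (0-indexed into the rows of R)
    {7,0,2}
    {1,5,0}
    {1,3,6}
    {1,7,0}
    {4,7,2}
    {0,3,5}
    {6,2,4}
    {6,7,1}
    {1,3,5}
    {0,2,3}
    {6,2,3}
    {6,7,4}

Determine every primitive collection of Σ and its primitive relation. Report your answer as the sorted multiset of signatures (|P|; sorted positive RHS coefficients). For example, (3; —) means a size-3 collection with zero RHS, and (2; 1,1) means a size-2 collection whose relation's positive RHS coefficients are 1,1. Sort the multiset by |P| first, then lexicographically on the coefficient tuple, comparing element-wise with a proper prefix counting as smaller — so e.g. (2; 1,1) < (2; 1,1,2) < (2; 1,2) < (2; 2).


Σ has 12 primitive collections:

  • {0,6}:  v_{0} + v_{6} = 0  ⟹  sig = (2; —)
  • {1,2}:  v_{1} + v_{2} = 0  ⟹  sig = (2; —)
  • {3,7}:  v_{3} + v_{7} = 0  ⟹  sig = (2; —)
  • {4,5}:  v_{4} + v_{5} = 0  ⟹  sig = (2; —)
  • {0,4}:  v_{0} + v_{4} = v_{2} + v_{7}  ⟹  sig = (2; 1,1)
  • {1,4}:  v_{1} + v_{4} = v_{6} + v_{7}  ⟹  sig = (2; 1,1)
  • {2,5}:  v_{2} + v_{5} = v_{0} + v_{3}  ⟹  sig = (2; 1,1)
  • {3,4}:  v_{3} + v_{4} = v_{2} + v_{6}  ⟹  sig = (2; 1,1)
  • {5,6}:  v_{5} + v_{6} = v_{1} + v_{3}  ⟹  sig = (2; 1,1)
  • {5,7}:  v_{5} + v_{7} = v_{0} + v_{1}  ⟹  sig = (2; 1,1)
  • {0,1,3}:  v_{0} + v_{1} + v_{3} = v_{5}  ⟹  sig = (3; 1)
  • {2,6,7}:  v_{2} + v_{6} + v_{7} = v_{4}  ⟹  sig = (3; 1)

Signatures (|P|; sorted positive RHS coefficients), sorted:
{ (2; —) ×4,  (2; 1,1) ×6,  (3; 1) ×2 }


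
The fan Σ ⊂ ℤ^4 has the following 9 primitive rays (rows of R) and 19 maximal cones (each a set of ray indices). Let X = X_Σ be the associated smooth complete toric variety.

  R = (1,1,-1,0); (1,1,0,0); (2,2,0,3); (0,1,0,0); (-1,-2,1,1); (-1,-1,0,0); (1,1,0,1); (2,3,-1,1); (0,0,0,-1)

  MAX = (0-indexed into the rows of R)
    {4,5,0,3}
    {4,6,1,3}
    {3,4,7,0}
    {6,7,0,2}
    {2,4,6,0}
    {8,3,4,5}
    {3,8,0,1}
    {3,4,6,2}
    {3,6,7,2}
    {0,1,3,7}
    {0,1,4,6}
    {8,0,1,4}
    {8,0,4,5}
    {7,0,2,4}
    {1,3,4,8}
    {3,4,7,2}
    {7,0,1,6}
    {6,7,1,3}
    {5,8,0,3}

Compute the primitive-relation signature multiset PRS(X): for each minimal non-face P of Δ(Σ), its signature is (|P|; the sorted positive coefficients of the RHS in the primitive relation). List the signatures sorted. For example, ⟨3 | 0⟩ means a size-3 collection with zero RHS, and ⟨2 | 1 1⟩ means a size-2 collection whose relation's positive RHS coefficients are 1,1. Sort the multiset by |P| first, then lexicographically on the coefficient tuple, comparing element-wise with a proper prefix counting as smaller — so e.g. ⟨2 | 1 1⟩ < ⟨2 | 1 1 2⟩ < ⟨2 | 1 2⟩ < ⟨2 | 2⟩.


Primitive collections (14):

  P = {1,5}:  v_{1} + v_{5} = 0  →  sig = ⟨2 | 0⟩
  P = {6,8}:  v_{6} + v_{8} = v_{1}  →  sig = ⟨2 | 1⟩
  P = {5,6}:  v_{5} + v_{6} = v_{0} + v_{3} + v_{4}  →  sig = ⟨2 | 1 1 1⟩
  P = {7,8}:  v_{7} + v_{8} = v_{0} + v_{1} + v_{3}  →  sig = ⟨2 | 1 1 1⟩
  P = {2,5}:  v_{2} + v_{5} = v_{0} + v_{3} + 2·v_{4} + v_{7}  →  sig = ⟨2 | 1 1 1 2⟩
  P = {5,7}:  v_{5} + v_{7} = 2·v_{0} + 2·v_{3} + v_{4}  →  sig = ⟨2 | 1 2 2⟩
  P = {2,8}:  v_{2} + v_{8} = 2·v_{6}  →  sig = ⟨2 | 2⟩
  P = {1,2}:  v_{1} + v_{2} = 3·v_{6}  →  sig = ⟨2 | 3⟩
  P = {0,3,6}:  v_{0} + v_{3} + v_{6} = v_{7}  →  sig = ⟨3 | 1⟩
  P = {4,6,7}:  v_{4} + v_{6} + v_{7} = v_{2}  →  sig = ⟨3 | 1⟩
  P = {0,2,3}:  v_{0} + v_{2} + v_{3} = v_{4} + 2·v_{7}  →  sig = ⟨3 | 1 2⟩
  P = {1,4,7}:  v_{1} + v_{4} + v_{7} = 2·v_{6}  →  sig = ⟨3 | 2⟩
  P = {0,3,4,8}:  v_{0} + v_{3} + v_{4} + v_{8} = 0  →  sig = ⟨4 | 0⟩
  P = {0,1,3,4}:  v_{0} + v_{1} + v_{3} + v_{4} = v_{6}  →  sig = ⟨4 | 1⟩

so the primitive-relation signature multiset is
[⟨2 | 0⟩, ⟨2 | 1⟩, ⟨2 | 1 1 1⟩, ⟨2 | 1 1 1⟩, ⟨2 | 1 1 1 2⟩, ⟨2 | 1 2 2⟩, ⟨2 | 2⟩, ⟨2 | 3⟩, ⟨3 | 1⟩, ⟨3 | 1⟩, ⟨3 | 1 2⟩, ⟨3 | 2⟩, ⟨4 | 0⟩, ⟨4 | 1⟩]


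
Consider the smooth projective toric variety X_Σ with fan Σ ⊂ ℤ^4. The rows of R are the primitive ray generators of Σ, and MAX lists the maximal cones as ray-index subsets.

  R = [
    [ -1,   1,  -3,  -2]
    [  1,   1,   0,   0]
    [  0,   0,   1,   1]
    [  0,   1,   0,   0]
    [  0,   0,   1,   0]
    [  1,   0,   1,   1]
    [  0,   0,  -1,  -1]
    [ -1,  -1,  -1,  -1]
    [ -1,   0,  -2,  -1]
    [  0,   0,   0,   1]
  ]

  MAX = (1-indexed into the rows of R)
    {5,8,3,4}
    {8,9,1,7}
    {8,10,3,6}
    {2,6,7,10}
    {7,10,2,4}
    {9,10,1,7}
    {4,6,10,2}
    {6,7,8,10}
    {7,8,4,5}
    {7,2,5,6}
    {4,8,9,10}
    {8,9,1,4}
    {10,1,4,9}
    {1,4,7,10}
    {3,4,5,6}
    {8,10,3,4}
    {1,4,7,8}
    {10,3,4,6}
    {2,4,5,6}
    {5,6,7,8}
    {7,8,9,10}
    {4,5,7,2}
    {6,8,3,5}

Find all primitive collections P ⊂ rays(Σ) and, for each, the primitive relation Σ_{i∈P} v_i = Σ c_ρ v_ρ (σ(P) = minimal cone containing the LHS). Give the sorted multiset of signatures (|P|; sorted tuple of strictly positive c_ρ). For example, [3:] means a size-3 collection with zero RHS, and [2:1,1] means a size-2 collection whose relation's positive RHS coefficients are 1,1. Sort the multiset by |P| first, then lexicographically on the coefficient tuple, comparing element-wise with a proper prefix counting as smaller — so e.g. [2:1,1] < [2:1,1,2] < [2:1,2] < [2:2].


|primitive collections| = 17. Relations:

  P = {3,7}:  v_{3} + v_{7} = 0 ; sig = [2:]
  P = {2,8}:  v_{2} + v_{8} = v_{7} ; sig = [2:1]
  P = {5,10}:  v_{5} + v_{10} = v_{3} ; sig = [2:1]
  P = {1,3}:  v_{1} + v_{3} = v_{4} + v_{9} ; sig = [2:1,1]
  P = {2,3}:  v_{2} + v_{3} = v_{4} + v_{6} ; sig = [2:1,1]
  P = {5,9}:  v_{5} + v_{9} = v_{4} + v_{8} ; sig = [2:1,1]
  P = {6,9}:  v_{6} + v_{9} = v_{7} + v_{10} ; sig = [2:1,1]
  P = {3,9}:  v_{3} + v_{9} = v_{4} + v_{8} + v_{10} ; sig = [2:1,1,1]
  P = {1,5}:  v_{1} + v_{5} = 2·v_{4} + v_{7} + v_{8} ; sig = [2:1,1,2]
  P = {1,6}:  v_{1} + v_{6} = v_{4} + 2·v_{7} + v_{10} ; sig = [2:1,1,2]
  P = {2,9}:  v_{2} + v_{9} = v_{4} + 2·v_{7} + v_{10} ; sig = [2:1,1,2]
  P = {1,2}:  v_{1} + v_{2} = 2·v_{4} + 3·v_{7} + v_{10} ; sig = [2:1,2,3]
  P = {4,6,8}:  v_{4} + v_{6} + v_{8} = 0 ; sig = [3:]
  P = {4,6,7}:  v_{4} + v_{6} + v_{7} = v_{2} ; sig = [3:1]
  P = {4,7,9}:  v_{4} + v_{7} + v_{9} = v_{1} ; sig = [3:1]
  P = {1,8,10}:  v_{1} + v_{8} + v_{10} = 2·v_{9} ; sig = [3:2]
  P = {4,7,8,10}:  v_{4} + v_{7} + v_{8} + v_{10} = v_{9} ; sig = [4:1]

Signatures (|P|; sorted positive RHS coefficients), sorted:
[[2:], [2:1], [2:1], [2:1,1], [2:1,1], [2:1,1], [2:1,1], [2:1,1,1], [2:1,1,2], [2:1,1,2], [2:1,1,2], [2:1,2,3], [3:], [3:1], [3:1], [3:2], [4:1]]


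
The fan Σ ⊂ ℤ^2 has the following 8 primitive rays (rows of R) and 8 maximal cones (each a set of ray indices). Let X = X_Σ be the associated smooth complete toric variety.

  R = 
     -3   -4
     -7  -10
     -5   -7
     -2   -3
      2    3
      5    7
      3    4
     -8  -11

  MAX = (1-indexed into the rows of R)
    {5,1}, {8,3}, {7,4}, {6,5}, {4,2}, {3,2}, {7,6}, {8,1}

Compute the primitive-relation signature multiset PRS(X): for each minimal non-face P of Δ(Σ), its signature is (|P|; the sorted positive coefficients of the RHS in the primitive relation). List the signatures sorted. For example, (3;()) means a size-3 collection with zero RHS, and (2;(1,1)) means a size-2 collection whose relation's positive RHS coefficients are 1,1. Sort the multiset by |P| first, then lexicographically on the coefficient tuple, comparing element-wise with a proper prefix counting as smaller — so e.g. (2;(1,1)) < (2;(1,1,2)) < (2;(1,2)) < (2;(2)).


Σ has 20 primitive collections:

  P = {1,7}:  v_{1} + v_{7} = 0  so sig = (2;())
  P = {3,6}:  v_{3} + v_{6} = 0  so sig = (2;())
  P = {4,5}:  v_{4} + v_{5} = 0  so sig = (2;())
  P = {1,3}:  v_{1} + v_{3} = v_{8}  so sig = (2;(1))
  P = {1,4}:  v_{1} + v_{4} = v_{3}  so sig = (2;(1))
  P = {1,6}:  v_{1} + v_{6} = v_{5}  so sig = (2;(1))
  P = {2,5}:  v_{2} + v_{5} = v_{3}  so sig = (2;(1))
  P = {2,6}:  v_{2} + v_{6} = v_{4}  so sig = (2;(1))
  P = {3,4}:  v_{3} + v_{4} = v_{2}  so sig = (2;(1))
  P = {3,5}:  v_{3} + v_{5} = v_{1}  so sig = (2;(1))
  P = {3,7}:  v_{3} + v_{7} = v_{4}  so sig = (2;(1))
  P = {4,6}:  v_{4} + v_{6} = v_{7}  so sig = (2;(1))
  P = {5,7}:  v_{5} + v_{7} = v_{6}  so sig = (2;(1))
  P = {6,8}:  v_{6} + v_{8} = v_{1}  so sig = (2;(1))
  P = {7,8}:  v_{7} + v_{8} = v_{3}  so sig = (2;(1))
  P = {1,2}:  v_{1} + v_{2} = 2·v_{3}  so sig = (2;(2))
  P = {2,7}:  v_{2} + v_{7} = 2·v_{4}  so sig = (2;(2))
  P = {4,8}:  v_{4} + v_{8} = 2·v_{3}  so sig = (2;(2))
  P = {5,8}:  v_{5} + v_{8} = 2·v_{1}  so sig = (2;(2))
  P = {2,8}:  v_{2} + v_{8} = 3·v_{3}  so sig = (2;(3))

Hence PRS(X_Σ) =
[(2;()), (2;()), (2;()), (2;(1)), (2;(1)), (2;(1)), (2;(1)), (2;(1)), (2;(1)), (2;(1)), (2;(1)), (2;(1)), (2;(1)), (2;(1)), (2;(1)), (2;(2)), (2;(2)), (2;(2)), (2;(2)), (2;(3))]


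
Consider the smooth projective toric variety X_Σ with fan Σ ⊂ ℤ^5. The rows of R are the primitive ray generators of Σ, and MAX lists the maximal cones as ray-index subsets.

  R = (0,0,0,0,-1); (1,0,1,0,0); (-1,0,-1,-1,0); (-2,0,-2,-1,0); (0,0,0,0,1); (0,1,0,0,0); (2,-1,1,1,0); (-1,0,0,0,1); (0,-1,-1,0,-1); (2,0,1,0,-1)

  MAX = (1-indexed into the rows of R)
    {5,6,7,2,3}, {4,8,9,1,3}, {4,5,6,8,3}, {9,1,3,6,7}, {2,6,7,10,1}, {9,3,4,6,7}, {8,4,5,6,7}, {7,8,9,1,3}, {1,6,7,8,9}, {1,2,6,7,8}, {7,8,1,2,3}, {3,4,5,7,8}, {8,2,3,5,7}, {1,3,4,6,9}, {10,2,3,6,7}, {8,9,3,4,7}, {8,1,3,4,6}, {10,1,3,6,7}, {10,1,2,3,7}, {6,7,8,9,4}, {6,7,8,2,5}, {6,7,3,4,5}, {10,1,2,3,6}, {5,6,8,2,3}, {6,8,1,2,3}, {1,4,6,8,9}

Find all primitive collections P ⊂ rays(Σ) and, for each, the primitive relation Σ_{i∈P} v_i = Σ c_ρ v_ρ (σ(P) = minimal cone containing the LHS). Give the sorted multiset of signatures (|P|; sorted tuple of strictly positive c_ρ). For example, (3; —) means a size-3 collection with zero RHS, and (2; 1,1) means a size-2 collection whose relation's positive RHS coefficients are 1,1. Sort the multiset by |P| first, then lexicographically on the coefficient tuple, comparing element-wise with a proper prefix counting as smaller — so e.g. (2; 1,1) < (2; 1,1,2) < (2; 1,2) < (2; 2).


12 minimal non-faces of Δ(Σ) (on 10 rays):

  P={1,5}:  v_{1} + v_{5} = 0 ; sig = (2; —)
  P={2,4}:  v_{2} + v_{4} = v_{3} ; sig = (2; 1)
  P={8,10}:  v_{8} + v_{10} = v_{2} ; sig = (2; 1)
  P={5,9}:  v_{5} + v_{9} = v_{4} + v_{7} ; sig = (2; 1,1)
  P={2,9}:  v_{2} + v_{9} = v_{1} + v_{3} + v_{7} ; sig = (2; 1,1,1)
  P={5,10}:  v_{5} + v_{10} = v_{2} + v_{3} + v_{6} + v_{7} ; sig = (2; 1,1,1,1)
  P={4,10}:  v_{4} + v_{10} = v_{1} + 2·v_{3} + v_{6} + v_{7} ; sig = (2; 1,1,1,2)
  P={9,10}:  v_{9} + v_{10} = 2·v_{1} + 2·v_{3} + v_{6} + 2·v_{7} ; sig = (2; 1,2,2,2)
  P={1,4,7}:  v_{1} + v_{4} + v_{7} = v_{9} ; sig = (3; 1)
  P={3,6,7,8}:  v_{3} + v_{6} + v_{7} + v_{8} = v_{5} ; sig = (4; 1)
  P={3,6,8,9}:  v_{3} + v_{6} + v_{8} + v_{9} = v_{4} ; sig = (4; 1)
  P={1,2,3,6,7}:  v_{1} + v_{2} + v_{3} + v_{6} + v_{7} = v_{10} ; sig = (5; 1)

Sorted signature multiset PRS(X):
[(2; —), (2; 1), (2; 1), (2; 1,1), (2; 1,1,1), (2; 1,1,1,1), (2; 1,1,1,2), (2; 1,2,2,2), (3; 1), (4; 1), (4; 1), (5; 1)]


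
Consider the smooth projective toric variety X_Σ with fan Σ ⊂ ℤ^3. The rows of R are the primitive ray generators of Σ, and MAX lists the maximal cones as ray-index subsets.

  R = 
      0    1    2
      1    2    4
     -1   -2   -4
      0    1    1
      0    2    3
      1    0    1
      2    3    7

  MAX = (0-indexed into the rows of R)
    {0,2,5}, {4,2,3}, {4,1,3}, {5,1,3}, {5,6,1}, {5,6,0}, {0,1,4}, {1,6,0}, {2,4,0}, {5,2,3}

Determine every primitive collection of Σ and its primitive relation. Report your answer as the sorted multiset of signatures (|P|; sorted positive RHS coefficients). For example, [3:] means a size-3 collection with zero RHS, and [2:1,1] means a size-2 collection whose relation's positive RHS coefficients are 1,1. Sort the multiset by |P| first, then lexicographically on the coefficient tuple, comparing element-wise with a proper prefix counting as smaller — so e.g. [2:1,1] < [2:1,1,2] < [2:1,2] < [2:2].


Primitive collections (7):

  {1,2}:  v_{1} + v_{2} = 0  →  sig = [2:]
  {0,3}:  v_{0} + v_{3} = v_{4}  →  sig = [2:1]
  {4,5}:  v_{4} + v_{5} = v_{1}  →  sig = [2:1]
  {2,6}:  v_{2} + v_{6} = v_{0} + v_{5}  →  sig = [2:1,1]
  {4,6}:  v_{4} + v_{6} = v_{0} + 2·v_{1}  →  sig = [2:1,2]
  {3,6}:  v_{3} + v_{6} = 2·v_{1}  →  sig = [2:2]
  {0,1,5}:  v_{0} + v_{1} + v_{5} = v_{6}  →  sig = [3:1]

Signatures (|P|; sorted positive RHS coefficients), sorted:
    [2:]
    [2:1]
    [2:1]
    [2:1,1]
    [2:1,2]
    [2:2]
    [3:1]


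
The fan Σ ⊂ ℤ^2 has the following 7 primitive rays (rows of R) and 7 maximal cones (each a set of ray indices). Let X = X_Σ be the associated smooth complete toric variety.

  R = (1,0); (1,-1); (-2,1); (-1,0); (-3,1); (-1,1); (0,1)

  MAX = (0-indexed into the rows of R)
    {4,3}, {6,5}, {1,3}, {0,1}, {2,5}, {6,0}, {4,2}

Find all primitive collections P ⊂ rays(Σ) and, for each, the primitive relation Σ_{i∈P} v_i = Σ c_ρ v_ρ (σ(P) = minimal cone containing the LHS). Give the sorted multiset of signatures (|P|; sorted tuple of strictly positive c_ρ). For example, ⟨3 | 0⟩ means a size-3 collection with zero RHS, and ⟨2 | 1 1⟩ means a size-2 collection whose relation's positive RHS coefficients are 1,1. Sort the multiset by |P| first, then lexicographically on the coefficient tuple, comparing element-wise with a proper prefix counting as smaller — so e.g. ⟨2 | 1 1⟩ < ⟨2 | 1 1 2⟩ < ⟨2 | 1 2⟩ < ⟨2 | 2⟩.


The 14 primitive collections of Σ (r=7, n=2):

  P = {0,3}:  v_{0} + v_{3} = 0  ⇒ sig = ⟨2 | 0⟩
  P = {1,5}:  v_{1} + v_{5} = 0  ⇒ sig = ⟨2 | 0⟩
  P = {0,2}:  v_{0} + v_{2} = v_{5}  ⇒ sig = ⟨2 | 1⟩
  P = {0,4}:  v_{0} + v_{4} = v_{2}  ⇒ sig = ⟨2 | 1⟩
  P = {0,5}:  v_{0} + v_{5} = v_{6}  ⇒ sig = ⟨2 | 1⟩
  P = {1,2}:  v_{1} + v_{2} = v_{3}  ⇒ sig = ⟨2 | 1⟩
  P = {1,6}:  v_{1} + v_{6} = v_{0}  ⇒ sig = ⟨2 | 1⟩
  P = {2,3}:  v_{2} + v_{3} = v_{4}  ⇒ sig = ⟨2 | 1⟩
  P = {3,5}:  v_{3} + v_{5} = v_{2}  ⇒ sig = ⟨2 | 1⟩
  P = {3,6}:  v_{3} + v_{6} = v_{5}  ⇒ sig = ⟨2 | 1⟩
  P = {4,6}:  v_{4} + v_{6} = v_{2} + v_{5}  ⇒ sig = ⟨2 | 1 1⟩
  P = {1,4}:  v_{1} + v_{4} = 2·v_{3}  ⇒ sig = ⟨2 | 2⟩
  P = {2,6}:  v_{2} + v_{6} = 2·v_{5}  ⇒ sig = ⟨2 | 2⟩
  P = {4,5}:  v_{4} + v_{5} = 2·v_{2}  ⇒ sig = ⟨2 | 2⟩

Signatures (|P|; sorted positive RHS coefficients), sorted:
    |P|=2: 14 collections, coeffs (), (), (1), (1), (1), (1), (1), (1), (1), (1), (1,1), (2), (2), (2)


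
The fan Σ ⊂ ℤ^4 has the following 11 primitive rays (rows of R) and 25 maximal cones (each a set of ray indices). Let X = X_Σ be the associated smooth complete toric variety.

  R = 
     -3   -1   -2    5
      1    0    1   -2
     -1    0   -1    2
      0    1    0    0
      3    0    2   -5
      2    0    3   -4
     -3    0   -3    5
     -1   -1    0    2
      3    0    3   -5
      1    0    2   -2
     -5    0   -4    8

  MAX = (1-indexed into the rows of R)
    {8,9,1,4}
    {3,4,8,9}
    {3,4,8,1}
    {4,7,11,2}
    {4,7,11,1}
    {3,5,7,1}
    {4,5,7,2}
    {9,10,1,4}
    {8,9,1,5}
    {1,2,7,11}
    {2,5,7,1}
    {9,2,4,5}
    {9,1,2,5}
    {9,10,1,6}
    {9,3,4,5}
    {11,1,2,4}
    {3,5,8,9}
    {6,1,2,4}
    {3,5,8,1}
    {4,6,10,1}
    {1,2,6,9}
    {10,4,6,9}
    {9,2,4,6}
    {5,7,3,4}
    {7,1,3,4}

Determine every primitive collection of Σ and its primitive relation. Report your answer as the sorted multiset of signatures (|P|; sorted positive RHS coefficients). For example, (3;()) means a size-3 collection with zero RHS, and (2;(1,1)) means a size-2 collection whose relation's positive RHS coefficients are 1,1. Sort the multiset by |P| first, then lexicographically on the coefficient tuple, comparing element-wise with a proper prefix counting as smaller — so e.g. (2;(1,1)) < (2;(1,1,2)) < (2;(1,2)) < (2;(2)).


25 minimal non-faces of Δ(Σ) (on 11 rays):

  P = {2,3}:  v_{2} + v_{3} = 0  →  sig = (2;())
  P = {7,9}:  v_{7} + v_{9} = 0  →  sig = (2;())
  P = {2,10}:  v_{2} + v_{10} = v_{6}  →  sig = (2;(1))
  P = {3,6}:  v_{3} + v_{6} = v_{10}  →  sig = (2;(1))
  P = {2,8}:  v_{2} + v_{8} = v_{1} + v_{9}  →  sig = (2;(1,1))
  P = {5,10}:  v_{5} + v_{10} = v_{2} + v_{9}  →  sig = (2;(1,1))
  P = {5,11}:  v_{5} + v_{11} = v_{2} + v_{7}  →  sig = (2;(1,1))
  P = {7,8}:  v_{7} + v_{8} = v_{1} + v_{3}  →  sig = (2;(1,1))
  P = {3,10}:  v_{3} + v_{10} = v_{1} + v_{4} + v_{9}  →  sig = (2;(1,1,1))
  P = {3,11}:  v_{3} + v_{11} = v_{1} + v_{4} + v_{7}  →  sig = (2;(1,1,1))
  P = {6,8}:  v_{6} + v_{8} = v_{1} + v_{9} + v_{10}  →  sig = (2;(1,1,1))
  P = {7,10}:  v_{7} + v_{10} = v_{1} + v_{2} + v_{4}  →  sig = (2;(1,1,1))
  P = {9,11}:  v_{9} + v_{11} = v_{1} + v_{2} + v_{4}  →  sig = (2;(1,1,1))
  P = {6,7}:  v_{6} + v_{7} = v_{1} + 2·v_{2} + v_{4}  →  sig = (2;(1,1,2))
  P = {5,6}:  v_{5} + v_{6} = 2·v_{2} + v_{9}  →  sig = (2;(1,2))
  P = {8,11}:  v_{8} + v_{11} = 2·v_{1} + v_{4}  →  sig = (2;(1,2))
  P = {8,10}:  v_{8} + v_{10} = 2·v_{1} + v_{4} + 2·v_{9}  →  sig = (2;(1,2,2))
  P = {10,11}:  v_{10} + v_{11} = 2·v_{1} + 2·v_{2} + 2·v_{4}  →  sig = (2;(2,2,2))
  P = {6,11}:  v_{6} + v_{11} = 2·v_{1} + 3·v_{2} + 2·v_{4}  →  sig = (2;(2,2,3))
  P = {1,4,5}:  v_{1} + v_{4} + v_{5} = 0  →  sig = (3;())
  P = {1,3,9}:  v_{1} + v_{3} + v_{9} = v_{8}  →  sig = (3;(1))
  P = {4,5,8}:  v_{4} + v_{5} + v_{8} = v_{3} + v_{9}  →  sig = (3;(1,1))
  P = {1,2,4,7}:  v_{1} + v_{2} + v_{4} + v_{7} = v_{11}  →  sig = (4;(1))
  P = {1,2,4,9}:  v_{1} + v_{2} + v_{4} + v_{9} = v_{10}  →  sig = (4;(1))
  P = {1,4,6,9}:  v_{1} + v_{4} + v_{6} + v_{9} = 2·v_{10}  →  sig = (4;(2))

Hence PRS(X_Σ) =
    |P|=2: 19 collections, coeffs (), (), (1), (1), (1,1), (1,1), (1,1), (1,1), (1,1,1), (1,1,1), (1,1,1), (1,1,1), (1,1,1), (1,1,2), (1,2), (1,2), (1,2,2), (2,2,2), (2,2,3)
    |P|=3: 3 collections, coeffs (), (1), (1,1)
    |P|=4: 3 collections, coeffs (1), (1), (2)


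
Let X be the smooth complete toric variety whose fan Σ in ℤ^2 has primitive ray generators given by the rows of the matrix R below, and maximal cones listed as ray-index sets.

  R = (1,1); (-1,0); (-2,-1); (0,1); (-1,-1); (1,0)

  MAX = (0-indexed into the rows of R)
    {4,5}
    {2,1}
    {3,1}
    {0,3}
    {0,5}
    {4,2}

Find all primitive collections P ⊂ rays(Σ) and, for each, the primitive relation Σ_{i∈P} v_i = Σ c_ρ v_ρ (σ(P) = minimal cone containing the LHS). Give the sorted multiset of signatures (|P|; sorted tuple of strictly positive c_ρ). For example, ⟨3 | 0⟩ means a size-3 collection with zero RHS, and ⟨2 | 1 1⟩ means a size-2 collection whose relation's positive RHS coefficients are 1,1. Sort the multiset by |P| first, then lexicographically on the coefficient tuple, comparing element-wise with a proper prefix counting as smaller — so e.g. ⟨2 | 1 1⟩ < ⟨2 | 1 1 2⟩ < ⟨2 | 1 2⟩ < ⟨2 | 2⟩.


Primitive collections (9):

  • {0,4}:  v_{0} + v_{4} = 0 ; sig = ⟨2 | 0⟩
  • {1,5}:  v_{1} + v_{5} = 0 ; sig = ⟨2 | 0⟩
  • {0,1}:  v_{0} + v_{1} = v_{3} ; sig = ⟨2 | 1⟩
  • {0,2}:  v_{0} + v_{2} = v_{1} ; sig = ⟨2 | 1⟩
  • {1,4}:  v_{1} + v_{4} = v_{2} ; sig = ⟨2 | 1⟩
  • {2,5}:  v_{2} + v_{5} = v_{4} ; sig = ⟨2 | 1⟩
  • {3,4}:  v_{3} + v_{4} = v_{1} ; sig = ⟨2 | 1⟩
  • {3,5}:  v_{3} + v_{5} = v_{0} ; sig = ⟨2 | 1⟩
  • {2,3}:  v_{2} + v_{3} = 2·v_{1} ; sig = ⟨2 | 2⟩

Signatures (|P|; sorted positive RHS coefficients), sorted:
    ⟨2 | 0⟩
    ⟨2 | 0⟩
    ⟨2 | 1⟩
    ⟨2 | 1⟩
    ⟨2 | 1⟩
    ⟨2 | 1⟩
    ⟨2 | 1⟩
    ⟨2 | 1⟩
    ⟨2 | 2⟩


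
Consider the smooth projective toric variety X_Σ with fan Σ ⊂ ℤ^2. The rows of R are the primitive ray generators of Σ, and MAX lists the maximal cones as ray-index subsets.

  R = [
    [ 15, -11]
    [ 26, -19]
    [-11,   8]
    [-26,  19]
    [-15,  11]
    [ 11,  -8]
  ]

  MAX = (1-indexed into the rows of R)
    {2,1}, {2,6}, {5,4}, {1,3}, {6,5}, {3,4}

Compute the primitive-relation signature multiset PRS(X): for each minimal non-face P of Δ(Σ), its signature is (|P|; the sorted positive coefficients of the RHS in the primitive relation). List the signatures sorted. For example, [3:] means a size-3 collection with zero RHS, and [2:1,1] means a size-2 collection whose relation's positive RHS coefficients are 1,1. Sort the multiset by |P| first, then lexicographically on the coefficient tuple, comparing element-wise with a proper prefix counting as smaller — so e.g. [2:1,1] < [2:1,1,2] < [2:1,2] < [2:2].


Minimal non-faces — 9 found among 6 rays, 6 max cones:

  P = {1,5}:  v_{1} + v_{5} = 0  so sig = [2:]
  P = {2,4}:  v_{2} + v_{4} = 0  so sig = [2:]
  P = {3,6}:  v_{3} + v_{6} = 0  so sig = [2:]
  P = {1,4}:  v_{1} + v_{4} = v_{3}  so sig = [2:1]
  P = {1,6}:  v_{1} + v_{6} = v_{2}  so sig = [2:1]
  P = {2,3}:  v_{2} + v_{3} = v_{1}  so sig = [2:1]
  P = {2,5}:  v_{2} + v_{5} = v_{6}  so sig = [2:1]
  P = {3,5}:  v_{3} + v_{5} = v_{4}  so sig = [2:1]
  P = {4,6}:  v_{4} + v_{6} = v_{5}  so sig = [2:1]

Hence PRS(X_Σ) =
    |P|=2: 9 collections, coeffs (), (), (), (1), (1), (1), (1), (1), (1)


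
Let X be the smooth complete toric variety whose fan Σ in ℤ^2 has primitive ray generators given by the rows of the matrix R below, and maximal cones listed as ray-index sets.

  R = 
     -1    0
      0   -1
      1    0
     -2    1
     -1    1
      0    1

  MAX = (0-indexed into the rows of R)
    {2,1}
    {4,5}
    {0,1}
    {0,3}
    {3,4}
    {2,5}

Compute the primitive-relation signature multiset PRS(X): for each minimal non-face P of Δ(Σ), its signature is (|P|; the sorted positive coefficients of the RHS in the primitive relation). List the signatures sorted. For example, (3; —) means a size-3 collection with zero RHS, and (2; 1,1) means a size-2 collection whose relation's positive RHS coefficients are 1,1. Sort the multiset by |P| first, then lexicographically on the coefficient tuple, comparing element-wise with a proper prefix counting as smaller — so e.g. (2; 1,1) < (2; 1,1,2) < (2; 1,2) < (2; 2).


Primitive collections (9):

  {0,2}:  v_{0} + v_{2} = 0  so sig = (2; —)
  {1,5}:  v_{1} + v_{5} = 0  so sig = (2; —)
  {0,4}:  v_{0} + v_{4} = v_{3}  so sig = (2; 1)
  {0,5}:  v_{0} + v_{5} = v_{4}  so sig = (2; 1)
  {1,4}:  v_{1} + v_{4} = v_{0}  so sig = (2; 1)
  {2,3}:  v_{2} + v_{3} = v_{4}  so sig = (2; 1)
  {2,4}:  v_{2} + v_{4} = v_{5}  so sig = (2; 1)
  {1,3}:  v_{1} + v_{3} = 2·v_{0}  so sig = (2; 2)
  {3,5}:  v_{3} + v_{5} = 2·v_{4}  so sig = (2; 2)

Hence PRS(X_Σ) =
{ (2; —) ×2,  (2; 1) ×5,  (2; 2) ×2 }


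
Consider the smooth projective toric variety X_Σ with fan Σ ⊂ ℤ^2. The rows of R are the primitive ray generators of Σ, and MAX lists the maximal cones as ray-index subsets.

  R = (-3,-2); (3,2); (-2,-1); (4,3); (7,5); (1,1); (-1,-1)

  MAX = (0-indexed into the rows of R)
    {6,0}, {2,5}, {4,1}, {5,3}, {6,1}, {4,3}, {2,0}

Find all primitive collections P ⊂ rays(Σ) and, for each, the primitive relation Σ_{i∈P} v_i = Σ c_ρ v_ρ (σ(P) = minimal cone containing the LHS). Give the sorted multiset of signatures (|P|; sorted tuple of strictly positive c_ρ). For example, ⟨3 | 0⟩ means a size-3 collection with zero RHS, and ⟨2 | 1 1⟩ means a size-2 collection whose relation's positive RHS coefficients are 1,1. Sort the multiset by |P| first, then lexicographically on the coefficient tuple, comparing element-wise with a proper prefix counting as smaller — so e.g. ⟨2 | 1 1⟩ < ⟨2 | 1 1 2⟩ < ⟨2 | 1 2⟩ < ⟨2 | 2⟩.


Primitive collections (14):

  • {0,1}:  v_{0} + v_{1} = 0  →  sig = ⟨2 | 0⟩
  • {5,6}:  v_{5} + v_{6} = 0  →  sig = ⟨2 | 0⟩
  • {0,3}:  v_{0} + v_{3} = v_{5}  →  sig = ⟨2 | 1⟩
  • {0,4}:  v_{0} + v_{4} = v_{3}  →  sig = ⟨2 | 1⟩
  • {0,5}:  v_{0} + v_{5} = v_{2}  →  sig = ⟨2 | 1⟩
  • {1,2}:  v_{1} + v_{2} = v_{5}  →  sig = ⟨2 | 1⟩
  • {1,3}:  v_{1} + v_{3} = v_{4}  →  sig = ⟨2 | 1⟩
  • {1,5}:  v_{1} + v_{5} = v_{3}  →  sig = ⟨2 | 1⟩
  • {2,6}:  v_{2} + v_{6} = v_{0}  →  sig = ⟨2 | 1⟩
  • {3,6}:  v_{3} + v_{6} = v_{1}  →  sig = ⟨2 | 1⟩
  • {2,4}:  v_{2} + v_{4} = v_{3} + v_{5}  →  sig = ⟨2 | 1 1⟩
  • {2,3}:  v_{2} + v_{3} = 2·v_{5}  →  sig = ⟨2 | 2⟩
  • {4,5}:  v_{4} + v_{5} = 2·v_{3}  →  sig = ⟨2 | 2⟩
  • {4,6}:  v_{4} + v_{6} = 2·v_{1}  →  sig = ⟨2 | 2⟩

Hence PRS(X_Σ) =
    ⟨2 | 0⟩
    ⟨2 | 0⟩
    ⟨2 | 1⟩
    ⟨2 | 1⟩
    ⟨2 | 1⟩
    ⟨2 | 1⟩
    ⟨2 | 1⟩
    ⟨2 | 1⟩
    ⟨2 | 1⟩
    ⟨2 | 1⟩
    ⟨2 | 1 1⟩
    ⟨2 | 2⟩
    ⟨2 | 2⟩
    ⟨2 | 2⟩


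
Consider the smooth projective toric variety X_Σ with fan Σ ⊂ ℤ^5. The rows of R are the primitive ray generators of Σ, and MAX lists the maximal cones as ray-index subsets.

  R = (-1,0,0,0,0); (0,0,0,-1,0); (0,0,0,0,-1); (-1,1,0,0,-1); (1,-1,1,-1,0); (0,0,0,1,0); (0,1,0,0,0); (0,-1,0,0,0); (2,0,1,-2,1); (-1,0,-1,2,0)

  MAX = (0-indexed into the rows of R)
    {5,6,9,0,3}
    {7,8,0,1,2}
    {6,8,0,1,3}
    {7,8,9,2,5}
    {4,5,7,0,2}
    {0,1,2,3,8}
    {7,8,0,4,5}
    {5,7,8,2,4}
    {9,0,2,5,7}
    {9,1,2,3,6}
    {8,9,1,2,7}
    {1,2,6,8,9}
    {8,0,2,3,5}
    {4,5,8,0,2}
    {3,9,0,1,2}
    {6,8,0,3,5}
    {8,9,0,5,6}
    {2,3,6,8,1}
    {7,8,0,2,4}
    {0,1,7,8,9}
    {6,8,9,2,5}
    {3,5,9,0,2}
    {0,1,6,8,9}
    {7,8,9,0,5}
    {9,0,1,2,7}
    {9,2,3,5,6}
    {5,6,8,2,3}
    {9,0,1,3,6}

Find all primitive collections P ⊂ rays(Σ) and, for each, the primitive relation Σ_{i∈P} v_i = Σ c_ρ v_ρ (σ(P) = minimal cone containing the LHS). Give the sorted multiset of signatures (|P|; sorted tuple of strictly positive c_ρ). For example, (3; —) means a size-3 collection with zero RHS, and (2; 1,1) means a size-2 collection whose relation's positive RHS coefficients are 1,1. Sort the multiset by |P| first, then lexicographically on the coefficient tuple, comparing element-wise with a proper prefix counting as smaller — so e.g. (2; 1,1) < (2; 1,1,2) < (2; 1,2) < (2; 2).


11 collections generate NE(X_Σ); each relation:

  {1,5}:  v_{1} + v_{5} = 0  ⟹  sig = (2; —)
  {6,7}:  v_{6} + v_{7} = 0  ⟹  sig = (2; —)
  {3,7}:  v_{3} + v_{7} = v_{0} + v_{2}  ⟹  sig = (2; 1,1)
  {4,9}:  v_{4} + v_{9} = v_{5} + v_{7}  ⟹  sig = (2; 1,1)
  {1,4}:  v_{1} + v_{4} = v_{0} + v_{2} + v_{7} + v_{8}  ⟹  sig = (2; 1,1,1,1)
  {4,6}:  v_{4} + v_{6} = v_{0} + v_{2} + v_{5} + v_{8}  ⟹  sig = (2; 1,1,1,1)
  {3,4}:  v_{3} + v_{4} = 2·v_{0} + 2·v_{2} + v_{5} + v_{8}  ⟹  sig = (2; 1,1,2,2)
  {0,2,6}:  v_{0} + v_{2} + v_{6} = v_{3}  ⟹  sig = (3; 1)
  {3,8,9}:  v_{3} + v_{8} + v_{9} = v_{6}  ⟹  sig = (3; 1)
  {0,2,8,9}:  v_{0} + v_{2} + v_{8} + v_{9} = 0  ⟹  sig = (4; —)
  {0,2,5,7,8}:  v_{0} + v_{2} + v_{5} + v_{7} + v_{8} = v_{4}  ⟹  sig = (5; 1)

Sorted signature multiset PRS(X):
[(2; —), (2; —), (2; 1,1), (2; 1,1), (2; 1,1,1,1), (2; 1,1,1,1), (2; 1,1,2,2), (3; 1), (3; 1), (4; —), (5; 1)]


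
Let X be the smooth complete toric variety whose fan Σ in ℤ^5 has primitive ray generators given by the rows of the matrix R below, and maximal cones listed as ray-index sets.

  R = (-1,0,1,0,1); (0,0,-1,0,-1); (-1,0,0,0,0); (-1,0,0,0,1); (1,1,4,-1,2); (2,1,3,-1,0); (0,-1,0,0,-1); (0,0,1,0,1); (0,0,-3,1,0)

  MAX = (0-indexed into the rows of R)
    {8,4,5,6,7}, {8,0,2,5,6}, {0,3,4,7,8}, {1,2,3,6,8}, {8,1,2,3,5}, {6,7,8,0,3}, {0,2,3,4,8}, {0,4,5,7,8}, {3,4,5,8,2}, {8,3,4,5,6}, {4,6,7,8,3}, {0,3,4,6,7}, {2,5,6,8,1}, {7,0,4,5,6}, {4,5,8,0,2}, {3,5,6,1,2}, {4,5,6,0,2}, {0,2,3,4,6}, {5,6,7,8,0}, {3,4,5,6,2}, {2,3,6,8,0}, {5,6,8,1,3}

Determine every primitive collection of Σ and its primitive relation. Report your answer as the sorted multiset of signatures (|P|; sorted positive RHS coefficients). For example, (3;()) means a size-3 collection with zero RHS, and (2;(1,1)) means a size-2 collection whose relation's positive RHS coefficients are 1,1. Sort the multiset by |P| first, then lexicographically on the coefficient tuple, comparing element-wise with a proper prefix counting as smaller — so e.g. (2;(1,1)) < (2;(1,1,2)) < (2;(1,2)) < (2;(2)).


The 9 primitive collections of Σ (r=9, n=5):

  {1,7}:  v_{1} + v_{7} = 0 ; sig = (2;())
  {0,1}:  v_{0} + v_{1} = v_{2} ; sig = (2;(1))
  {2,7}:  v_{2} + v_{7} = v_{0} ; sig = (2;(1))
  {1,4}:  v_{1} + v_{4} = v_{3} + v_{5} ; sig = (2;(1,1))
  {3,5,7}:  v_{3} + v_{5} + v_{7} = v_{4} ; sig = (3;(1))
  {0,3,5}:  v_{0} + v_{3} + v_{5} = v_{2} + v_{4} ; sig = (3;(1,1))
  {2,4,6,8}:  v_{2} + v_{4} + v_{6} + v_{8} = v_{7} ; sig = (4;(1))
  {0,4,6,8}:  v_{0} + v_{4} + v_{6} + v_{8} = 2·v_{7} ; sig = (4;(2))
  {2,3,5,6,8}:  v_{2} + v_{3} + v_{5} + v_{6} + v_{8} = 0 ; sig = (5;())

Signatures (|P|; sorted positive RHS coefficients), sorted:
    (2;())
    (2;(1))
    (2;(1))
    (2;(1,1))
    (3;(1))
    (3;(1,1))
    (4;(1))
    (4;(2))
    (5;())
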